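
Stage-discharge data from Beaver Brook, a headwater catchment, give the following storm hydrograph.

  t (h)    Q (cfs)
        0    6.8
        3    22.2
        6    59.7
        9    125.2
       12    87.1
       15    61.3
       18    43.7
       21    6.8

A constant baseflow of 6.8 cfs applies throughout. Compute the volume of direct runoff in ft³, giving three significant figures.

Direct-runoff ordinates (Q − Q_b): 0.0, 15.4, 52.9, 118.4, 80.3, 54.5, 36.9, 0.0 cfs.
ΣQ_DR = 358.4 cfs.
With Δt = 3 h = 10800 s, V = ΣQ_DR · Δt = 358.4 × 10800 = 3.87 × 10^6 ft³.

V ≈ 3.87 × 10^6 ft³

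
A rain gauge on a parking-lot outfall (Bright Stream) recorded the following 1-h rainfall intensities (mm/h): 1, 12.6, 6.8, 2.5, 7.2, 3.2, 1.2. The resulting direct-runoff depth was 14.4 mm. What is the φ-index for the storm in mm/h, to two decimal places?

φ ≈ 4.07 mm/h

Only the 3 blocks with intensity above φ contribute runoff: 12.6, 6.8, 7.2 mm/h.
Σ(I−φ)·Δt = d  ⇒  (12.6+6.8+7.2 − 3φ)·1 = 14.4
φ = (26.60 − 14.4/1) / 3 = 4.07 mm/h.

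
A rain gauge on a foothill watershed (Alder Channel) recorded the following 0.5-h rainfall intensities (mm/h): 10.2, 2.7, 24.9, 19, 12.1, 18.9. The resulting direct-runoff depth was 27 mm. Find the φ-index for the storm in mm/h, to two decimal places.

Only the 5 blocks with intensity above φ contribute runoff: 10.2, 24.9, 19, 12.1, 18.9 mm/h.
Σ(I−φ)·Δt = d  ⇒  (10.2+24.9+19+12.1+18.9 − 5φ)·0.5 = 27
φ = (85.10 − 27/0.5) / 5 = 6.22 mm/h.

φ ≈ 6.22 mm/h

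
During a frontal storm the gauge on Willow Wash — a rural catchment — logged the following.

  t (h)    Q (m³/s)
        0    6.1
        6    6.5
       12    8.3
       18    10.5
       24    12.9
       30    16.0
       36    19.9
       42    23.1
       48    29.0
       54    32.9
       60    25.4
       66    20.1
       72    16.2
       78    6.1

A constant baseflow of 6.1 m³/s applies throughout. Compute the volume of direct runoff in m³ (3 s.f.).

V ≈ 3.19 × 10^6 m³

Direct-runoff ordinates (Q − Q_b): 0.0, 0.4, 2.2, 4.4, 6.8, 9.9, 13.8, 17.0, 22.9, 26.8, 19.3, 14.0, 10.1, 0.0 m³/s.
ΣQ_DR = 147.6 m³/s.
With Δt = 6 h = 21600 s, V = ΣQ_DR · Δt = 147.6 × 21600 = 3.19 × 10^6 m³.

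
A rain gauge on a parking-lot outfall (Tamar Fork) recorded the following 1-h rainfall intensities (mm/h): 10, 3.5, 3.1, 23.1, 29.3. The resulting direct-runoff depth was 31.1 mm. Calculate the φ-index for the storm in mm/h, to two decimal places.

Only the 2 blocks with intensity above φ contribute runoff: 23.1, 29.3 mm/h.
Σ(I−φ)·Δt = d  ⇒  (23.1+29.3 − 2φ)·1 = 31.1
φ = (52.40 − 31.1/1) / 2 = 10.65 mm/h.

φ ≈ 10.65 mm/h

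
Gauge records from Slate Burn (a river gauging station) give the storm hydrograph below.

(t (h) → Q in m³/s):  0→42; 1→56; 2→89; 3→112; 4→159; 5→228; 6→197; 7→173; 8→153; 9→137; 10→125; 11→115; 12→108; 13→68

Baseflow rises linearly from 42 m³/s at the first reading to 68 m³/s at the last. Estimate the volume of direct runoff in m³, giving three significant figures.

Direct-runoff ordinates (Q − Q_b): 0.00, 12.00, 43.00, 64.00, 109.00, 176.00, 143.00, 117.00, 95.00, 77.00, 63.00, 51.00, 42.00, 0.00 m³/s.
ΣQ_DR = 992.0 m³/s.
With Δt = 1 h = 3600 s, V = ΣQ_DR · Δt = 992.0 × 3600 = 3.57 × 10^6 m³.

V ≈ 3.57 × 10^6 m³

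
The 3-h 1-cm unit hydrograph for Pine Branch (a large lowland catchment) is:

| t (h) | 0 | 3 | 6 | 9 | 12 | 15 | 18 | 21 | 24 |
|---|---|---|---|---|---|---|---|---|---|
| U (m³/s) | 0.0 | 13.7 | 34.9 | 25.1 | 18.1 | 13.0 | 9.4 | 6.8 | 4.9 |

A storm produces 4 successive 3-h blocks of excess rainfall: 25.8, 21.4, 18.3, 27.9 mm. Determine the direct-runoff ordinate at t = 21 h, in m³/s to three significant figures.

Q ≈ 112 m³/s

By discrete convolution, Q_j = Σ (P_i / 10 mm) · U_{j−i}.
At t = 21 h (j=7): Q = (25.8/10)·6.8 + (21.4/10)·9.4 + (18.3/10)·13.0 + (27.9/10)·18.1 = 112 m³/s.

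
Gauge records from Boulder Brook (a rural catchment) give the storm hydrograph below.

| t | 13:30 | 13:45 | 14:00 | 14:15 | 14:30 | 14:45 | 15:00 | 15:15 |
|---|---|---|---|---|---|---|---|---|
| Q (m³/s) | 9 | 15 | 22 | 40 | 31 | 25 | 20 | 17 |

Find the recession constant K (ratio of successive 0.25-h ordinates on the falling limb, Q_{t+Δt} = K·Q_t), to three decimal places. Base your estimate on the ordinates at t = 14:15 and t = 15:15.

K ≈ 0.807

Using the recession-limb readings at t = 14:15 and t = 15:15: Q falls from 40 to 17 m³/s over 4 intervals.
K = (Q₂/Q₁)^(1/4) = (17/40)^(1/4) = 0.807.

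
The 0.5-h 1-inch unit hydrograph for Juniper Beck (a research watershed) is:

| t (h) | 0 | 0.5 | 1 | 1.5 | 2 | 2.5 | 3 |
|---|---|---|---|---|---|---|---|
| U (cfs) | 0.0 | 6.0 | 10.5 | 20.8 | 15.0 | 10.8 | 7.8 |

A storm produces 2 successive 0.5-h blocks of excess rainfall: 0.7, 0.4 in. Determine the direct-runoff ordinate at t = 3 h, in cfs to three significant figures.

Q ≈ 9.78 cfs

By discrete convolution, Q_j = Σ (P_i / 1 in) · U_{j−i}.
At t = 3 h (j=6): Q = (0.7/1)·7.8 + (0.4/1)·10.8 = 9.78 cfs.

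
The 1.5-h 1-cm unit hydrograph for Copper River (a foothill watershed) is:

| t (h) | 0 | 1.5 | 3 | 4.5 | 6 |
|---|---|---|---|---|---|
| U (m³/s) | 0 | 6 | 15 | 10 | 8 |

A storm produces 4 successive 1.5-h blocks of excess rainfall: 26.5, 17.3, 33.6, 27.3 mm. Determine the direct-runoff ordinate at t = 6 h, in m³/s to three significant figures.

By discrete convolution, Q_j = Σ (P_i / 10 mm) · U_{j−i}.
At t = 6 h (j=4): Q = (26.5/10)·8 + (17.3/10)·10 + (33.6/10)·15 + (27.3/10)·6 = 105 m³/s.

Q ≈ 105 m³/s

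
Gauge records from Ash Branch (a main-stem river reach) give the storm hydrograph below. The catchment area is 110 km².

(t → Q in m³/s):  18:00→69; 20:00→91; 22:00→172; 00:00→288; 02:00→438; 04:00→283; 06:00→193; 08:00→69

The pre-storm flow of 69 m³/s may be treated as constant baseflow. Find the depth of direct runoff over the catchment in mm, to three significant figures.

d ≈ 68.8 mm

Direct runoff: 0.0, 22.0, 103.0, 219.0, 369.0, 214.0, 124.0, 0.0 m³/s; ΣQ_DR = 1051 m³/s.
V = ΣQ_DR · Δt = 1051 × 7200 s = 7.567 × 10^6 m³.
Over A = 110 km², depth = V / A = 68.8 mm.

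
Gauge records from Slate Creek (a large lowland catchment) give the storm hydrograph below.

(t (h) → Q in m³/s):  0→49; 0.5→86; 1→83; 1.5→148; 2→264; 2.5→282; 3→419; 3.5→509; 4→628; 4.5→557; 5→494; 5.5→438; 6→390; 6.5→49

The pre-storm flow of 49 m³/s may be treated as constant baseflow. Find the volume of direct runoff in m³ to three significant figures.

Direct-runoff ordinates (Q − Q_b): 0.0, 37.0, 34.0, 99.0, 215.0, 233.0, 370.0, 460.0, 579.0, 508.0, 445.0, 389.0, 341.0, 0.0 m³/s.
ΣQ_DR = 3710 m³/s.
With Δt = 0.5 h = 1800 s, V = ΣQ_DR · Δt = 3710 × 1800 = 6.68 × 10^6 m³.

V ≈ 6.68 × 10^6 m³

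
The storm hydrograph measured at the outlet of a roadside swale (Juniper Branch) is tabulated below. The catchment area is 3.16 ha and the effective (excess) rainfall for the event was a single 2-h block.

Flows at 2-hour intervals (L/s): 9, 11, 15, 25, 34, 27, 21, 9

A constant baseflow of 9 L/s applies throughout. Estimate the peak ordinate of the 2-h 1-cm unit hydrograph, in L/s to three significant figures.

U_p ≈ 13.9 L/s

Direct runoff: 0.0, 2.0, 6.0, 16.0, 25.0, 18.0, 12.0, 0.0 L/s; ΣQ_DR = 79.00 L/s, peak = 25.0 L/s.
Runoff depth d = ΣQ_DR·Δt / A = 79.00 × 7200 / (3.16 ha) = 18.00 mm.
The 1-cm UH is the DRH scaled by (10 mm)/d, so U_p = 25.0 × 10/18.00 = 13.9 L/s.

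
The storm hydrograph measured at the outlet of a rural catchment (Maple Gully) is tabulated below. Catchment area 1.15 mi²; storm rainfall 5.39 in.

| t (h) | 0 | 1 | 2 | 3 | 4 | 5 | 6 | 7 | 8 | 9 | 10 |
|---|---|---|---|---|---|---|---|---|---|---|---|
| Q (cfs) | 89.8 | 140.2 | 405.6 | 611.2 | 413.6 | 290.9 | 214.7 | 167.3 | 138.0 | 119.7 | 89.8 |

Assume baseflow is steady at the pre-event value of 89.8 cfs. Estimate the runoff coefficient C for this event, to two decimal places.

C ≈ 0.42

ΣQ_DR = 1693 cfs; V = ΣQ_DR·Δt = 6.095 × 10^6 ft³.
Runoff depth d = V / A = 2.281 in.
C = d / P = 2.281 / 5.39 = 0.42.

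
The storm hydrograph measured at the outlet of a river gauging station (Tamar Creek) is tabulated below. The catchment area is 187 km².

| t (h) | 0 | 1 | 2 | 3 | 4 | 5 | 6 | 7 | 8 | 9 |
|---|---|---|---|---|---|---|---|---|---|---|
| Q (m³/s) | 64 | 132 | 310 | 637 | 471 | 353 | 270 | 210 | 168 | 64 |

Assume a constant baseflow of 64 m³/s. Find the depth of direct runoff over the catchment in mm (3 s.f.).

Direct runoff: 0.0, 68.0, 246.0, 573.0, 407.0, 289.0, 206.0, 146.0, 104.0, 0.0 m³/s; ΣQ_DR = 2039 m³/s.
V = ΣQ_DR · Δt = 2039 × 3600 s = 7.340 × 10^6 m³.
Over A = 187 km², depth = V / A = 39.3 mm.

d ≈ 39.3 mm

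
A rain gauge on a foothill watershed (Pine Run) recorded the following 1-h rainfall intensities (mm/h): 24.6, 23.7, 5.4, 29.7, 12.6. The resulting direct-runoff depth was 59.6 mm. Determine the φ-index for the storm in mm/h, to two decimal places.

Only the 4 blocks with intensity above φ contribute runoff: 24.6, 23.7, 29.7, 12.6 mm/h.
Σ(I−φ)·Δt = d  ⇒  (24.6+23.7+29.7+12.6 − 4φ)·1 = 59.6
φ = (90.60 − 59.6/1) / 4 = 7.75 mm/h.

φ ≈ 7.75 mm/h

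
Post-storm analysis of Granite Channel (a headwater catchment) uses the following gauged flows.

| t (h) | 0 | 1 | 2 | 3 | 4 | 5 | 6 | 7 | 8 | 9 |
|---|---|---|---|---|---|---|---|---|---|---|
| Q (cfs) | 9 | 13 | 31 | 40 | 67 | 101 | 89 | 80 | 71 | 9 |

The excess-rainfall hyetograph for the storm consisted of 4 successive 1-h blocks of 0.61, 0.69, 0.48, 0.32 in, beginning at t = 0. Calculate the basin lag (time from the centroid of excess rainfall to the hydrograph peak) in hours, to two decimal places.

t_L ≈ 3.26 h

Centroid of excess rainfall: t_c = Σ P_i·t̄_i / ΣP_i = 1.7429 h (block centres at 0.5, 1.5, 2.5, 3.5 h).
Hydrograph peak occurs at t = 5 h, so basin lag t_L = 5 − 1.7429 = 3.26 h.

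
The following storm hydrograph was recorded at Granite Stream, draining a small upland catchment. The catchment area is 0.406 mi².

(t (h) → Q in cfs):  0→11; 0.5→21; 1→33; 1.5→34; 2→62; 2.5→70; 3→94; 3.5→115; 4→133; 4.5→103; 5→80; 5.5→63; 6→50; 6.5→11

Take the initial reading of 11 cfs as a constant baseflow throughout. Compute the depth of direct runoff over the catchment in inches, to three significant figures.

Direct runoff: 0.0, 10.0, 22.0, 23.0, 51.0, 59.0, 83.0, 104.0, 122.0, 92.0, 69.0, 52.0, 39.0, 0.0 cfs; ΣQ_DR = 726.0 cfs.
V = ΣQ_DR · Δt = 726.0 × 1800 s = 1.307 × 10^6 ft³.
Over A = 0.406 mi², depth = V / A = 1.39 in.

d ≈ 1.39 in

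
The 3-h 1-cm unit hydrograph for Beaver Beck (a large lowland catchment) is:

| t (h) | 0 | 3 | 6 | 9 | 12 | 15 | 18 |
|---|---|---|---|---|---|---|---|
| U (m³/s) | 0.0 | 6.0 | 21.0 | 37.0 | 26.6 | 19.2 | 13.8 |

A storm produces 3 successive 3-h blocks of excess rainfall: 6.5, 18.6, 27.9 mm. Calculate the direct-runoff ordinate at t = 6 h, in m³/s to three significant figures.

By discrete convolution, Q_j = Σ (P_i / 10 mm) · U_{j−i}.
At t = 6 h (j=2): Q = (6.5/10)·21.0 + (18.6/10)·6.0 + (27.9/10)·0.0 = 24.8 m³/s.

Q ≈ 24.8 m³/s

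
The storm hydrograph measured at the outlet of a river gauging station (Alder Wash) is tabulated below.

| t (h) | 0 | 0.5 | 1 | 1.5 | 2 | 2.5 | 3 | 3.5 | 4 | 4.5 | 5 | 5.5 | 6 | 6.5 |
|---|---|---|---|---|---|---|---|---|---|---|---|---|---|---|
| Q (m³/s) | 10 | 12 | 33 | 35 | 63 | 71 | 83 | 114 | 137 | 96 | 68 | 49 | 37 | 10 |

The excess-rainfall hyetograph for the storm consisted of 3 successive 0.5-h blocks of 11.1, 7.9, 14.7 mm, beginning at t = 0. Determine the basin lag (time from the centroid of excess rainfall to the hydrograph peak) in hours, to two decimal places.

Centroid of excess rainfall: t_c = Σ P_i·t̄_i / ΣP_i = 0.8034 h (block centres at 0.25, 0.75, 1.25 h).
Hydrograph peak occurs at t = 4 h, so basin lag t_L = 4 − 0.8034 = 3.20 h.

t_L ≈ 3.20 h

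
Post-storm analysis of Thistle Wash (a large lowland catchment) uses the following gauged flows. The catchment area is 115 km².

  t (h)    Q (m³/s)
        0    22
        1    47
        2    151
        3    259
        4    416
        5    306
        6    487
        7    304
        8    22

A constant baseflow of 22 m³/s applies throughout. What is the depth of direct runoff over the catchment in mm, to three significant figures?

d ≈ 56.8 mm

Direct runoff: 0.0, 25.0, 129.0, 237.0, 394.0, 284.0, 465.0, 282.0, 0.0 m³/s; ΣQ_DR = 1816 m³/s.
V = ΣQ_DR · Δt = 1816 × 3600 s = 6.538 × 10^6 m³.
Over A = 115 km², depth = V / A = 56.8 mm.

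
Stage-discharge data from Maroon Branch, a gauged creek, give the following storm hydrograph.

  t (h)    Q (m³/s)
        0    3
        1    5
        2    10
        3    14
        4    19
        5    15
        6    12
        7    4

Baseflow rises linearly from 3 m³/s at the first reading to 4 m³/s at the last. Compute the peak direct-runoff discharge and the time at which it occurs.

Q_p = 15.43 m³/s at t = 4 h

Subtracting baseflow gives direct-runoff ordinates: 0.00, 1.86, 6.71, 10.57, 15.43, 11.29, 8.14, 0.00 m³/s.
The maximum is 15.43 m³/s, occurring at the reading for t = 4 h.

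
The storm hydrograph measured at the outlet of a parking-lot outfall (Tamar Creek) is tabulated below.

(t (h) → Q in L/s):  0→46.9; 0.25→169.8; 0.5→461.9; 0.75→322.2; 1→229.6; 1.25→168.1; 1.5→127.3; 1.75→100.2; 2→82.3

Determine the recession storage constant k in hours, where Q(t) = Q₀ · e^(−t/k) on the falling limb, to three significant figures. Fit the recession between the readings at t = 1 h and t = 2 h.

k ≈ 0.975 h

On the falling limb, Q drops from 229.6 to 82.3 L/s between t = 1 h and t = 2 h (Δt = 1 h).
k = −Δt / ln(Q₂/Q₁) = −1 / ln(82.3/229.6) = 0.975 h.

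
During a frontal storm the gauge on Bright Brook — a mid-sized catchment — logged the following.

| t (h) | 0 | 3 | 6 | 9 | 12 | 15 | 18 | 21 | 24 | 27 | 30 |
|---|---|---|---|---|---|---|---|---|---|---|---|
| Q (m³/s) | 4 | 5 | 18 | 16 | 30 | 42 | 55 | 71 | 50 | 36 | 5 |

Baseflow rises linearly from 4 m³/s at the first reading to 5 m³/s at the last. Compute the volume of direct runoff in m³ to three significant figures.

Direct-runoff ordinates (Q − Q_b): 0.00, 0.90, 13.80, 11.70, 25.60, 37.50, 50.40, 66.30, 45.20, 31.10, 0.00 m³/s.
ΣQ_DR = 282.5 m³/s.
With Δt = 3 h = 10800 s, V = ΣQ_DR · Δt = 282.5 × 10800 = 3.05 × 10^6 m³.

V ≈ 3.05 × 10^6 m³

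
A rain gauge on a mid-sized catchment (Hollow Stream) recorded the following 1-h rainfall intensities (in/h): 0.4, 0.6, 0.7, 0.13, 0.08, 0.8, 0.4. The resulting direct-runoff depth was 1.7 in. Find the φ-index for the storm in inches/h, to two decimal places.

φ ≈ 0.24 in/h

Only the 5 blocks with intensity above φ contribute runoff: 0.4, 0.6, 0.7, 0.8, 0.4 in/h.
Σ(I−φ)·Δt = d  ⇒  (0.4+0.6+0.7+0.8+0.4 − 5φ)·1 = 1.7
φ = (2.900 − 1.7/1) / 5 = 0.24 in/h.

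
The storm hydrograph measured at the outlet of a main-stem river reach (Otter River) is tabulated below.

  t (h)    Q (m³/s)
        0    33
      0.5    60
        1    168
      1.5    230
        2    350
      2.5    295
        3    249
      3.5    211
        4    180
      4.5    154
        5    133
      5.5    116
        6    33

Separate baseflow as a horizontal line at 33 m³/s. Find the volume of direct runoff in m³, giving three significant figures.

Direct-runoff ordinates (Q − Q_b): 0.0, 27.0, 135.0, 197.0, 317.0, 262.0, 216.0, 178.0, 147.0, 121.0, 100.0, 83.0, 0.0 m³/s.
ΣQ_DR = 1783 m³/s.
With Δt = 0.5 h = 1800 s, V = ΣQ_DR · Δt = 1783 × 1800 = 3.21 × 10^6 m³.

V ≈ 3.21 × 10^6 m³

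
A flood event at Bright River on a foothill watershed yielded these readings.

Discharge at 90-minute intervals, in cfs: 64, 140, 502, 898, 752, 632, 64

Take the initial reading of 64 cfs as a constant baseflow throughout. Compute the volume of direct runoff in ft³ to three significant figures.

V ≈ 1.41 × 10^7 ft³

Direct-runoff ordinates (Q − Q_b): 0.0, 76.0, 438.0, 834.0, 688.0, 568.0, 0.0 cfs.
ΣQ_DR = 2604 cfs.
With Δt = 1.5 h = 5400 s, V = ΣQ_DR · Δt = 2604 × 5400 = 1.41 × 10^7 ft³.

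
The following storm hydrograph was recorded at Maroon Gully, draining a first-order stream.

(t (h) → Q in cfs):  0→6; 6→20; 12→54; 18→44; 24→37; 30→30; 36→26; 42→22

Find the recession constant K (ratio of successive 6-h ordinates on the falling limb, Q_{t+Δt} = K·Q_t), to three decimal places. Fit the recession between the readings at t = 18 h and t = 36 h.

Using the recession-limb readings at t = 18 h and t = 36 h: Q falls from 44 to 26 cfs over 3 intervals.
K = (Q₂/Q₁)^(1/3) = (26/44)^(1/3) = 0.839.

K ≈ 0.839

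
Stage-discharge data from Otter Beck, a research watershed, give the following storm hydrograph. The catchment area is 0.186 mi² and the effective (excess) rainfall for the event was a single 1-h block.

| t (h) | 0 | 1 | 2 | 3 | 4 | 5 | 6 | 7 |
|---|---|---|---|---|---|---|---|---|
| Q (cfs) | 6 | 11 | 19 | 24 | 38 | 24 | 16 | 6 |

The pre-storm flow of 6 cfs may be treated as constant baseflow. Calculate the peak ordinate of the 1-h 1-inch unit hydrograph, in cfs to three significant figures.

Direct runoff: 0.0, 5.0, 13.0, 18.0, 32.0, 18.0, 10.0, 0.0 cfs; ΣQ_DR = 96.00 cfs, peak = 32.0 cfs.
Runoff depth d = ΣQ_DR·Δt / A = 96.00 × 3600 / (0.186 mi²) = 0.7998 in.
The 1-inch UH is the DRH scaled by (1 in)/d, so U_p = 32.0 × 1/0.7998 = 40.0 cfs.

U_p ≈ 40.0 cfs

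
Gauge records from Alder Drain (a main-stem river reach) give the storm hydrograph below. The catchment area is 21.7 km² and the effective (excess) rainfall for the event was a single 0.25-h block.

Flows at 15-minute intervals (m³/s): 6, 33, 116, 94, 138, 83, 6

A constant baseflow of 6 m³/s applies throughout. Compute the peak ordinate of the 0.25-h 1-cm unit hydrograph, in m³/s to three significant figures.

Direct runoff: 0.0, 27.0, 110.0, 88.0, 132.0, 77.0, 0.0 m³/s; ΣQ_DR = 434.0 m³/s, peak = 132.0 m³/s.
Runoff depth d = ΣQ_DR·Δt / A = 434.0 × 900 / (21.7 km²) = 18.00 mm.
The 1-cm UH is the DRH scaled by (10 mm)/d, so U_p = 132.0 × 10/18.00 = 73.3 m³/s.

U_p ≈ 73.3 m³/s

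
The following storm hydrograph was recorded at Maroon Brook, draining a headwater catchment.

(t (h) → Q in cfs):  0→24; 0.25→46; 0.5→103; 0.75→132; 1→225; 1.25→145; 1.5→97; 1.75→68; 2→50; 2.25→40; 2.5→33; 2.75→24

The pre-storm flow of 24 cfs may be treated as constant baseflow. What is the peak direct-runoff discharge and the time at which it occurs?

Q_p = 201.0 cfs at t = 1 h

Subtracting baseflow gives direct-runoff ordinates: 0.0, 22.0, 79.0, 108.0, 201.0, 121.0, 73.0, 44.0, 26.0, 16.0, 9.0, 0.0 cfs.
The maximum is 201.0 cfs, occurring at the reading for t = 1 h.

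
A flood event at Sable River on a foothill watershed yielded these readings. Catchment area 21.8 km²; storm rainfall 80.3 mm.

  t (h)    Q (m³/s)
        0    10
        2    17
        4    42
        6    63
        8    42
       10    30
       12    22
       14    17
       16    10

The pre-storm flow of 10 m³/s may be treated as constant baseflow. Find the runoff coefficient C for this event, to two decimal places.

C ≈ 0.67

ΣQ_DR = 163.0 m³/s; V = ΣQ_DR·Δt = 1.174 × 10^6 m³.
Runoff depth d = V / A = 53.83 mm.
C = d / P = 53.83 / 80.3 = 0.67.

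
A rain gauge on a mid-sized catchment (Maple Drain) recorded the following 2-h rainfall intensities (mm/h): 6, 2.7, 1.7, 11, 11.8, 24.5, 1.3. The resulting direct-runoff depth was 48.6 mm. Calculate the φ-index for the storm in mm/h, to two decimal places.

φ ≈ 7.67 mm/h

Only the 3 blocks with intensity above φ contribute runoff: 11, 11.8, 24.5 mm/h.
Σ(I−φ)·Δt = d  ⇒  (11+11.8+24.5 − 3φ)·2 = 48.6
φ = (47.30 − 48.6/2) / 3 = 7.67 mm/h.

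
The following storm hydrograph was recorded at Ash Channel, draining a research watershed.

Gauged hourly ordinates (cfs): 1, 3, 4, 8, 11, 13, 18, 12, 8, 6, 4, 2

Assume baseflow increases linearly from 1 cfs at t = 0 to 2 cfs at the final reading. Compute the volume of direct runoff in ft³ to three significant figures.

V ≈ 2.59 × 10^5 ft³

Direct-runoff ordinates (Q − Q_b): 0.00, 1.91, 2.82, 6.73, 9.64, 11.55, 16.45, 10.36, 6.27, 4.18, 2.09, 0.00 cfs.
ΣQ_DR = 72.00 cfs.
With Δt = 1 h = 3600 s, V = ΣQ_DR · Δt = 72.00 × 3600 = 2.59 × 10^5 ft³.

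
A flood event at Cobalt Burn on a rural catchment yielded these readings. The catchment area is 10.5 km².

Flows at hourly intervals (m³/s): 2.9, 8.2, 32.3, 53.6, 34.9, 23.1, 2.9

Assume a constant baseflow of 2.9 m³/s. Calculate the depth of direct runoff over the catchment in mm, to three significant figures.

Direct runoff: 0.0, 5.3, 29.4, 50.7, 32.0, 20.2, 0.0 m³/s; ΣQ_DR = 137.6 m³/s.
V = ΣQ_DR · Δt = 137.6 × 3600 s = 4.954 × 10^5 m³.
Over A = 10.5 km², depth = V / A = 47.2 mm.

d ≈ 47.2 mm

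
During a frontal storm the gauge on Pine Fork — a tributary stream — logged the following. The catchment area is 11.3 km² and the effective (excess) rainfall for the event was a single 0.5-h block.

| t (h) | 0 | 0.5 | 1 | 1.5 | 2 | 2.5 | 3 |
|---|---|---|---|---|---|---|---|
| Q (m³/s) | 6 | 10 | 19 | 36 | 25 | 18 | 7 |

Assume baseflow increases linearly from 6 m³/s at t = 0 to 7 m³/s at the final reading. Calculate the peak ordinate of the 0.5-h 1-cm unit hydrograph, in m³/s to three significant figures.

Direct runoff: 0.00, 3.83, 12.67, 29.50, 18.33, 11.17, 0.00 m³/s; ΣQ_DR = 75.50 m³/s, peak = 29.50 m³/s.
Runoff depth d = ΣQ_DR·Δt / A = 75.50 × 1800 / (11.3 km²) = 12.03 mm.
The 1-cm UH is the DRH scaled by (10 mm)/d, so U_p = 29.50 × 10/12.03 = 24.5 m³/s.

U_p ≈ 24.5 m³/s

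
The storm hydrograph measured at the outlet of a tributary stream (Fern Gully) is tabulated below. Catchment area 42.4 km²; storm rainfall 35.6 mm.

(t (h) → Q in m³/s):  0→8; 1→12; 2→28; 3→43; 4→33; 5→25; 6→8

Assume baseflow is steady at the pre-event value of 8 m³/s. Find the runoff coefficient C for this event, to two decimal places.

ΣQ_DR = 101.0 m³/s; V = ΣQ_DR·Δt = 3.636 × 10^5 m³.
Runoff depth d = V / A = 8.575 mm.
C = d / P = 8.575 / 35.6 = 0.24.

C ≈ 0.24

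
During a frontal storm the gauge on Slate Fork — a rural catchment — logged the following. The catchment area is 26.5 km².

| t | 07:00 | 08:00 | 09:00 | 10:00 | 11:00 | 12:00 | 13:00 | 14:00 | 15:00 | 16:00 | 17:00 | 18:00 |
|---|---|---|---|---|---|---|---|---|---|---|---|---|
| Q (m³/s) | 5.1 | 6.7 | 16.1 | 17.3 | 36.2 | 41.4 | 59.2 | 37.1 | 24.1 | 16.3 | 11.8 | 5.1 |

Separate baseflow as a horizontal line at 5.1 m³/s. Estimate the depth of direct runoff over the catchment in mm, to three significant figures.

Direct runoff: 0.0, 1.6, 11.0, 12.2, 31.1, 36.3, 54.1, 32.0, 19.0, 11.2, 6.7, 0.0 m³/s; ΣQ_DR = 215.2 m³/s.
V = ΣQ_DR · Δt = 215.2 × 3600 s = 7.747 × 10^5 m³.
Over A = 26.5 km², depth = V / A = 29.2 mm.

d ≈ 29.2 mm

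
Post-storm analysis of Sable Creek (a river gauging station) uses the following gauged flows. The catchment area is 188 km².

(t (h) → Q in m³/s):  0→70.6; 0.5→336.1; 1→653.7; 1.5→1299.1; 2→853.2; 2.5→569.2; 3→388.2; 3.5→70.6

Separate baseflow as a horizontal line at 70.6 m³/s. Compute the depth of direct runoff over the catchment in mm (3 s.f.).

Direct runoff: 0.0, 265.5, 583.1, 1228.5, 782.6, 498.6, 317.6, 0.0 m³/s; ΣQ_DR = 3676 m³/s.
V = ΣQ_DR · Δt = 3676 × 1800 s = 6.617 × 10^6 m³.
Over A = 188 km², depth = V / A = 35.2 mm.

d ≈ 35.2 mm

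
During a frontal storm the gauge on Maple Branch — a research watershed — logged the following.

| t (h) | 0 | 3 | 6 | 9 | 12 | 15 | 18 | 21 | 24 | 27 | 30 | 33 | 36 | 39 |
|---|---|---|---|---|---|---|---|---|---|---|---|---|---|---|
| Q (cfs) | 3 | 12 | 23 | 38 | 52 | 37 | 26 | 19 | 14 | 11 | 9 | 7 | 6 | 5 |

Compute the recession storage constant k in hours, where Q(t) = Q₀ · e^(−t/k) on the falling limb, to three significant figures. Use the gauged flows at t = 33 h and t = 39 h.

k ≈ 17.8 h

On the falling limb, Q drops from 7 to 5 cfs between t = 33 h and t = 39 h (Δt = 6 h).
k = −Δt / ln(Q₂/Q₁) = −6 / ln(5/7) = 17.8 h.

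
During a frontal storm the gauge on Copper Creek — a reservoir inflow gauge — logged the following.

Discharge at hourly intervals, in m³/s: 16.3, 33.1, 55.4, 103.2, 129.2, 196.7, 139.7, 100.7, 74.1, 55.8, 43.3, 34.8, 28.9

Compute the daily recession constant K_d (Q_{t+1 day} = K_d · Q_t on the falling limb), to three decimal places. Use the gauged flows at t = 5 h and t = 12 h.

K_d ≈ 0.001

Between t = 5 h and t = 12 h the flow falls from 196.7 to 28.9 m³/s over 7×1 h = 7 h.
Per-interval ratio K = (28.9/196.7)^(1/7) = 0.7603; K_d = K^(24/1) = 0.001.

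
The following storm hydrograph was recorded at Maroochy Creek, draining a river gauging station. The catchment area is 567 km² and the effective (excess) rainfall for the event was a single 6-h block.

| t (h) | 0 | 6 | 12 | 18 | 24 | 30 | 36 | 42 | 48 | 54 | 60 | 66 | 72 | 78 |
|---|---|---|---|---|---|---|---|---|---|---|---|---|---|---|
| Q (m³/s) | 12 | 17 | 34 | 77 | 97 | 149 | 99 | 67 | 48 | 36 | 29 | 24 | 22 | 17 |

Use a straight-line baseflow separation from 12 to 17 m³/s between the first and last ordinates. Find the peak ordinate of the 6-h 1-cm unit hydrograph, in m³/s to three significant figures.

Direct runoff: 0.00, 4.62, 21.23, 63.85, 83.46, 135.08, 84.69, 52.31, 32.92, 20.54, 13.15, 7.77, 5.38, 0.00 m³/s; ΣQ_DR = 525.0 m³/s, peak = 135.08 m³/s.
Runoff depth d = ΣQ_DR·Δt / A = 525.0 × 21600 / (567 km²) = 20.00 mm.
The 1-cm UH is the DRH scaled by (10 mm)/d, so U_p = 135.08 × 10/20.00 = 67.5 m³/s.

U_p ≈ 67.5 m³/s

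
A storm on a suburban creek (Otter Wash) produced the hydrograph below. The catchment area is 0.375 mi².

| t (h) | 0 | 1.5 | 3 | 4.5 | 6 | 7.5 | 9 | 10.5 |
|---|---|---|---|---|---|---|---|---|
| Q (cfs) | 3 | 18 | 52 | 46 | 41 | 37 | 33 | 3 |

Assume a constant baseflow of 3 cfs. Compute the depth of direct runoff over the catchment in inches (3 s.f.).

d ≈ 1.30 in

Direct runoff: 0.0, 15.0, 49.0, 43.0, 38.0, 34.0, 30.0, 0.0 cfs; ΣQ_DR = 209.0 cfs.
V = ΣQ_DR · Δt = 209.0 × 5400 s = 1.129 × 10^6 ft³.
Over A = 0.375 mi², depth = V / A = 1.30 in.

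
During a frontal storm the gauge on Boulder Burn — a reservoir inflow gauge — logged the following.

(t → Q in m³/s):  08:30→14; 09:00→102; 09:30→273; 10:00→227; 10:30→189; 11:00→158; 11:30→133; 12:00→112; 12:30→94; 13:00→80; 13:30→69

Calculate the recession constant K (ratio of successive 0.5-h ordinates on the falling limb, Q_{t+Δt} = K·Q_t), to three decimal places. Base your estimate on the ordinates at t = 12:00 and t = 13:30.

Using the recession-limb readings at t = 12:00 and t = 13:30: Q falls from 112 to 69 m³/s over 3 intervals.
K = (Q₂/Q₁)^(1/3) = (69/112)^(1/3) = 0.851.

K ≈ 0.851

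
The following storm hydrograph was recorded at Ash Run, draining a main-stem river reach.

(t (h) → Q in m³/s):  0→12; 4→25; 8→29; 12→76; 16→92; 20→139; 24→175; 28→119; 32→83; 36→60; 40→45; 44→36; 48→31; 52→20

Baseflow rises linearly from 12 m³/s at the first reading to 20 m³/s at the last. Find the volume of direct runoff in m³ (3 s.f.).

Direct-runoff ordinates (Q − Q_b): 0.00, 12.38, 15.77, 62.15, 77.54, 123.92, 159.31, 102.69, 66.08, 42.46, 26.85, 17.23, 11.62, 0.00 m³/s.
ΣQ_DR = 718.0 m³/s.
With Δt = 4 h = 14400 s, V = ΣQ_DR · Δt = 718.0 × 14400 = 1.03 × 10^7 m³.

V ≈ 1.03 × 10^7 m³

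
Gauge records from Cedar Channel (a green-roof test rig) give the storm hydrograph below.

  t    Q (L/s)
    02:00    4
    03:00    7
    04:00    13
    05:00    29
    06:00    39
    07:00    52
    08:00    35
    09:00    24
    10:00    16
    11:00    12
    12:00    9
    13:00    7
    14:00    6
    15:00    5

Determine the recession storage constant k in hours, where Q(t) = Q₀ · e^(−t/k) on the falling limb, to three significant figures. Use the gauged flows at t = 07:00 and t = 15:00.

k ≈ 3.42 h

On the falling limb, Q drops from 52 to 5 L/s between t = 07:00 and t = 15:00 (Δt = 8 h).
k = −Δt / ln(Q₂/Q₁) = −8 / ln(5/52) = 3.42 h.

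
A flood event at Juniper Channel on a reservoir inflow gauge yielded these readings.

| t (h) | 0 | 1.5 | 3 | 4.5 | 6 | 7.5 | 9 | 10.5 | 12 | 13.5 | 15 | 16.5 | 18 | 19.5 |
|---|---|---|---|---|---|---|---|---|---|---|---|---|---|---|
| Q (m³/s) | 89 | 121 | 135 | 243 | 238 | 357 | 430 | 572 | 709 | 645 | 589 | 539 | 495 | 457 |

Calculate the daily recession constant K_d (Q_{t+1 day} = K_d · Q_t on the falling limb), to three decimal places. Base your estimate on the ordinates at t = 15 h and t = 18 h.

Between t = 15 h and t = 18 h the flow falls from 589 to 495 m³/s over 2×1.5 h = 3 h.
Per-interval ratio K = (495/589)^(1/2) = 0.9167; K_d = K^(24/1.5) = 0.249.

K_d ≈ 0.249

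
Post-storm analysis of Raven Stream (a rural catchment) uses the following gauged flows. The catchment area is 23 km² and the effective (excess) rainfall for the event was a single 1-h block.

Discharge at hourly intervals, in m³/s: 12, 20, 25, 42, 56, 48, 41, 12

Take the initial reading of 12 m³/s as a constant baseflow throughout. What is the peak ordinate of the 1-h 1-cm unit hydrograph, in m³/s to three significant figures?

U_p ≈ 17.6 m³/s

Direct runoff: 0.0, 8.0, 13.0, 30.0, 44.0, 36.0, 29.0, 0.0 m³/s; ΣQ_DR = 160.0 m³/s, peak = 44.0 m³/s.
Runoff depth d = ΣQ_DR·Δt / A = 160.0 × 3600 / (23 km²) = 25.04 mm.
The 1-cm UH is the DRH scaled by (10 mm)/d, so U_p = 44.0 × 10/25.04 = 17.6 m³/s.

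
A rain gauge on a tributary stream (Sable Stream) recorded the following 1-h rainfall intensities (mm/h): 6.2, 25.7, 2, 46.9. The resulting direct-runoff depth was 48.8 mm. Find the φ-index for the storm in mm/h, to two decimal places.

Only the 2 blocks with intensity above φ contribute runoff: 25.7, 46.9 mm/h.
Σ(I−φ)·Δt = d  ⇒  (25.7+46.9 − 2φ)·1 = 48.8
φ = (72.60 − 48.8/1) / 2 = 11.90 mm/h.

φ ≈ 11.90 mm/h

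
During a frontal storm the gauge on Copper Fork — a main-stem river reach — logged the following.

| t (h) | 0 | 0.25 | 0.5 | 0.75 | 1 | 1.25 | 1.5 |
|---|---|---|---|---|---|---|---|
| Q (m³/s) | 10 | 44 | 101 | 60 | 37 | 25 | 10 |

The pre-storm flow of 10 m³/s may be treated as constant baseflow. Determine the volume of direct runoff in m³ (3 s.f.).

V ≈ 1.95 × 10^5 m³

Direct-runoff ordinates (Q − Q_b): 0.0, 34.0, 91.0, 50.0, 27.0, 15.0, 0.0 m³/s.
ΣQ_DR = 217.0 m³/s.
With Δt = 0.25 h = 900 s, V = ΣQ_DR · Δt = 217.0 × 900 = 1.95 × 10^5 m³.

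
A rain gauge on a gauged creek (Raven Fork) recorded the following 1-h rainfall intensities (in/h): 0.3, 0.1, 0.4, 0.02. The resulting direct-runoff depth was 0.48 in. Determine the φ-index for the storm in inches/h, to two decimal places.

φ ≈ 0.11 in/h

Only the 2 blocks with intensity above φ contribute runoff: 0.3, 0.4 in/h.
Σ(I−φ)·Δt = d  ⇒  (0.3+0.4 − 2φ)·1 = 0.48
φ = (0.7000 − 0.48/1) / 2 = 0.11 in/h.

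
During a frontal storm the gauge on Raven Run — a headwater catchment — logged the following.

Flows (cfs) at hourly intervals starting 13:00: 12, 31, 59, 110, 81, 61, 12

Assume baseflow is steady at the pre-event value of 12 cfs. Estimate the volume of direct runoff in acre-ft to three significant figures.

V ≈ 23.3 acre-ft

Direct-runoff ordinates (Q − Q_b): 0.0, 19.0, 47.0, 98.0, 69.0, 49.0, 0.0 cfs.
ΣQ_DR = 282.0 cfs.
With Δt = 1 h = 3600 s, V = ΣQ_DR · Δt = 282.0 × 3600 = 1.02 × 10^6 ft³ = 23.3 acre-ft.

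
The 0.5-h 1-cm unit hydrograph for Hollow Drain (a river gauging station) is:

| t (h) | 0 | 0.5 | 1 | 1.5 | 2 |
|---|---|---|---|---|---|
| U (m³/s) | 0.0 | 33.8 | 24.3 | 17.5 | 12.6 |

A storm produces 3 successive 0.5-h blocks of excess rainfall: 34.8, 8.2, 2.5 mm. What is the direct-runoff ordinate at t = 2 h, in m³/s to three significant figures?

By discrete convolution, Q_j = Σ (P_i / 10 mm) · U_{j−i}.
At t = 2 h (j=4): Q = (34.8/10)·12.6 + (8.2/10)·17.5 + (2.5/10)·24.3 = 64.3 m³/s.

Q ≈ 64.3 m³/s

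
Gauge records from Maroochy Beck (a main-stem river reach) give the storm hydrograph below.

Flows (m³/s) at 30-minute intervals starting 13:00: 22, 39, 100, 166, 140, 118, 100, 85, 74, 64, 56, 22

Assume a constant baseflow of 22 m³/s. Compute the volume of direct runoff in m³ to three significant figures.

V ≈ 1.30 × 10^6 m³

Direct-runoff ordinates (Q − Q_b): 0.0, 17.0, 78.0, 144.0, 118.0, 96.0, 78.0, 63.0, 52.0, 42.0, 34.0, 0.0 m³/s.
ΣQ_DR = 722.0 m³/s.
With Δt = 0.5 h = 1800 s, V = ΣQ_DR · Δt = 722.0 × 1800 = 1.30 × 10^6 m³.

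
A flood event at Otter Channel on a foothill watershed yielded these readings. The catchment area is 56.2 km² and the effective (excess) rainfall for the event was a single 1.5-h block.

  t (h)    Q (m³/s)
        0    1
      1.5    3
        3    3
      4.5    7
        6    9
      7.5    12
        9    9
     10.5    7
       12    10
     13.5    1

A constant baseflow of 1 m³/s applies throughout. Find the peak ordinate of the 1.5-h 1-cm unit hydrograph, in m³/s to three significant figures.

U_p ≈ 22.0 m³/s

Direct runoff: 0.0, 2.0, 2.0, 6.0, 8.0, 11.0, 8.0, 6.0, 9.0, 0.0 m³/s; ΣQ_DR = 52.00 m³/s, peak = 11.0 m³/s.
Runoff depth d = ΣQ_DR·Δt / A = 52.00 × 5400 / (56.2 km²) = 4.996 mm.
The 1-cm UH is the DRH scaled by (10 mm)/d, so U_p = 11.0 × 10/4.996 = 22.0 m³/s.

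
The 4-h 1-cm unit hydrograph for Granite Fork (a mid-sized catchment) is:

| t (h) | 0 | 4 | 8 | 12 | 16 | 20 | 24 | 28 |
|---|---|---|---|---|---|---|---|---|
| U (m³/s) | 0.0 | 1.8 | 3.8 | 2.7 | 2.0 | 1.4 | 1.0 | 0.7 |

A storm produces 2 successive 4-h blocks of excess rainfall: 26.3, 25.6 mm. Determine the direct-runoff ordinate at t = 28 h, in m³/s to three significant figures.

By discrete convolution, Q_j = Σ (P_i / 10 mm) · U_{j−i}.
At t = 28 h (j=7): Q = (26.3/10)·0.7 + (25.6/10)·1.0 = 4.40 m³/s.

Q ≈ 4.40 m³/s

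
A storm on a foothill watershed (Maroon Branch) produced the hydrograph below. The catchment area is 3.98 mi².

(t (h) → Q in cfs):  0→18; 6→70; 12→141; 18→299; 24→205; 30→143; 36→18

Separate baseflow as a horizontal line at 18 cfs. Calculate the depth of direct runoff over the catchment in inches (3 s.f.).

d ≈ 1.79 in

Direct runoff: 0.0, 52.0, 123.0, 281.0, 187.0, 125.0, 0.0 cfs; ΣQ_DR = 768.0 cfs.
V = ΣQ_DR · Δt = 768.0 × 21600 s = 1.659 × 10^7 ft³.
Over A = 3.98 mi², depth = V / A = 1.79 in.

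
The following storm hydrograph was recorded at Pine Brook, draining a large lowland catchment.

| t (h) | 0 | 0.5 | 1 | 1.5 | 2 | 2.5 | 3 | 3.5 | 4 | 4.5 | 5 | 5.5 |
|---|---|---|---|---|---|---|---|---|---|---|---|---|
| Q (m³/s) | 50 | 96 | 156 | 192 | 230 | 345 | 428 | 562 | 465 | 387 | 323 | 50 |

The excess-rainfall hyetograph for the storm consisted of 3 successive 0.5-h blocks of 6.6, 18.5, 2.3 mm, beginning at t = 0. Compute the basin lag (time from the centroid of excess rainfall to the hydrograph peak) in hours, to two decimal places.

t_L ≈ 2.83 h

Centroid of excess rainfall: t_c = Σ P_i·t̄_i / ΣP_i = 0.6715 h (block centres at 0.25, 0.75, 1.25 h).
Hydrograph peak occurs at t = 3.5 h, so basin lag t_L = 3.5 − 0.6715 = 2.83 h.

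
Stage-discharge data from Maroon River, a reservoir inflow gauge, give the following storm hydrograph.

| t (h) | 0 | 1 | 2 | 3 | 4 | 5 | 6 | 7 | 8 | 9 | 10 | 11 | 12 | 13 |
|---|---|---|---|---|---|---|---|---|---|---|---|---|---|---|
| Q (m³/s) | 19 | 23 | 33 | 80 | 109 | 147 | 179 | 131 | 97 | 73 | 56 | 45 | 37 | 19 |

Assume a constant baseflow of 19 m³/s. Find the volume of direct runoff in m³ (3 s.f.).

Direct-runoff ordinates (Q − Q_b): 0.0, 4.0, 14.0, 61.0, 90.0, 128.0, 160.0, 112.0, 78.0, 54.0, 37.0, 26.0, 18.0, 0.0 m³/s.
ΣQ_DR = 782.0 m³/s.
With Δt = 1 h = 3600 s, V = ΣQ_DR · Δt = 782.0 × 3600 = 2.82 × 10^6 m³.

V ≈ 2.82 × 10^6 m³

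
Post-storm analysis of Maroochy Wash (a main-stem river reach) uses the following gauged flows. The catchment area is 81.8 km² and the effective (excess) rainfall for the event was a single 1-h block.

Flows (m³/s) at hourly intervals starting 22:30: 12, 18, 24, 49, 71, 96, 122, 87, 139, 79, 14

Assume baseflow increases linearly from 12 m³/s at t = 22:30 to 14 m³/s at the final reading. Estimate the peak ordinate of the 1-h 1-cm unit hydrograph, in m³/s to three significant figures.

Direct runoff: 0.00, 5.80, 11.60, 36.40, 58.20, 83.00, 108.80, 73.60, 125.40, 65.20, 0.00 m³/s; ΣQ_DR = 568.0 m³/s, peak = 125.40 m³/s.
Runoff depth d = ΣQ_DR·Δt / A = 568.0 × 3600 / (81.8 km²) = 25.00 mm.
The 1-cm UH is the DRH scaled by (10 mm)/d, so U_p = 125.40 × 10/25.00 = 50.2 m³/s.

U_p ≈ 50.2 m³/s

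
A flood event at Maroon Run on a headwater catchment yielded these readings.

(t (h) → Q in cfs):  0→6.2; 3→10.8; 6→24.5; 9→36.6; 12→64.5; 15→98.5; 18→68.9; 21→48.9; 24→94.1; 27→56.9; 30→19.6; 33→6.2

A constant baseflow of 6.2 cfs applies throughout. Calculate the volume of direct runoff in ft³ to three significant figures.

Direct-runoff ordinates (Q − Q_b): 0.0, 4.6, 18.3, 30.4, 58.3, 92.3, 62.7, 42.7, 87.9, 50.7, 13.4, 0.0 cfs.
ΣQ_DR = 461.3 cfs.
With Δt = 3 h = 10800 s, V = ΣQ_DR · Δt = 461.3 × 10800 = 4.98 × 10^6 ft³.

V ≈ 4.98 × 10^6 ft³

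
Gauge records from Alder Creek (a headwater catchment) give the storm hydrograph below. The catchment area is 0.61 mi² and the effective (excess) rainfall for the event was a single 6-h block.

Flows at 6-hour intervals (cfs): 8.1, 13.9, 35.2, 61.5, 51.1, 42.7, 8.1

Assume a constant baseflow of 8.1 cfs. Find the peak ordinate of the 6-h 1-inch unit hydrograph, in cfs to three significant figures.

U_p ≈ 21.4 cfs

Direct runoff: 0.0, 5.8, 27.1, 53.4, 43.0, 34.6, 0.0 cfs; ΣQ_DR = 163.9 cfs, peak = 53.4 cfs.
Runoff depth d = ΣQ_DR·Δt / A = 163.9 × 21600 / (0.61 mi²) = 2.498 in.
The 1-inch UH is the DRH scaled by (1 in)/d, so U_p = 53.4 × 1/2.498 = 21.4 cfs.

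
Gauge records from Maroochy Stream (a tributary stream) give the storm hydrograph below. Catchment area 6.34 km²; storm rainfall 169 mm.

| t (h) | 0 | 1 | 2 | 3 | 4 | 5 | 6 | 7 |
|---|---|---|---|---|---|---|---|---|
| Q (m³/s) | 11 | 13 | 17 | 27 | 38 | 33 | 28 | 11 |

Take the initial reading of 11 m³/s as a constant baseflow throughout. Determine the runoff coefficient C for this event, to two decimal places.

ΣQ_DR = 90.00 m³/s; V = ΣQ_DR·Δt = 3.240 × 10^5 m³.
Runoff depth d = V / A = 51.10 mm.
C = d / P = 51.10 / 169 = 0.30.

C ≈ 0.30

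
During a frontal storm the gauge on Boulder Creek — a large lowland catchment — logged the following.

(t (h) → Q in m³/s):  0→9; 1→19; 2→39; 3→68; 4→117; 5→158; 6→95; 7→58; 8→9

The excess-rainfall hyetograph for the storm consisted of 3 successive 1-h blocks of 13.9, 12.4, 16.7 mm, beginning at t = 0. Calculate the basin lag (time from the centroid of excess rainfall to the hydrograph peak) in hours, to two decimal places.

t_L ≈ 3.43 h

Centroid of excess rainfall: t_c = Σ P_i·t̄_i / ΣP_i = 1.5651 h (block centres at 0.5, 1.5, 2.5 h).
Hydrograph peak occurs at t = 5 h, so basin lag t_L = 5 − 1.5651 = 3.43 h.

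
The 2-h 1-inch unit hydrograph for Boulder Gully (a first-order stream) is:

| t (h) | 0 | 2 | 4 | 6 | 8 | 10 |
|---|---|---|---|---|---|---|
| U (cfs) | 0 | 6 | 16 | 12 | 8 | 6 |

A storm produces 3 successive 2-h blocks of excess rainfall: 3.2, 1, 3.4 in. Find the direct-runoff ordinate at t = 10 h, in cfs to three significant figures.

Q ≈ 68.0 cfs

By discrete convolution, Q_j = Σ (P_i / 1 in) · U_{j−i}.
At t = 10 h (j=5): Q = (3.2/1)·6 + (1/1)·8 + (3.4/1)·12 = 68.0 cfs.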